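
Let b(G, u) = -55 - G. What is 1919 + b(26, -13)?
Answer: 1838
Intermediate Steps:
1919 + b(26, -13) = 1919 + (-55 - 1*26) = 1919 + (-55 - 26) = 1919 - 81 = 1838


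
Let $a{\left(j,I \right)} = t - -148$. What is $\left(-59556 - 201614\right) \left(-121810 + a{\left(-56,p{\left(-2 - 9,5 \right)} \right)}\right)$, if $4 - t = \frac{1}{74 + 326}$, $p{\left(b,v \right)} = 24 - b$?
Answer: $\frac{1270936820517}{40} \approx 3.1773 \cdot 10^{10}$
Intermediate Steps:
$t = \frac{1599}{400}$ ($t = 4 - \frac{1}{74 + 326} = 4 - \frac{1}{400} = \frac{1599}{400} \approx 3.9975$)
$a{\left(j,I \right)} = \frac{60799}{400}$ ($a{\left(j,I \right)} = \frac{1599}{400} - -148 = \frac{1599}{400} + 148 = \frac{60799}{400}$)
$\left(-59556 - 201614\right) \left(-121810 + a{\left(-56,p{\left(-2 - 9,5 \right)} \right)}\right) = \left(-59556 - 201614\right) \left(-121810 + \frac{60799}{400}\right) = \left(-261170\right) \left(- \frac{48663201}{400}\right) = \frac{1270936820517}{40}$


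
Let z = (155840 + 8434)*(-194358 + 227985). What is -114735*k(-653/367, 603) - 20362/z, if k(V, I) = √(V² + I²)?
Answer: -10181/2762020899 - 1491555*√289790290/367 ≈ -6.9186e+7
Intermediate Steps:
k(V, I) = √(I² + V²)
z = 5524041798 (z = 164274*33627 = 5524041798)
-114735*k(-653/367, 603) - 20362/z = -114735*√(603² + (-653/367)²) - 20362/5524041798 = -114735*√(363609 + (-653*1/367)²) - 20362*1/5524041798 = -114735*√(363609 + (-653/367)²) - 10181/2762020899 = -114735*√(363609 + 426409/134689) - 10181/2762020899 = -114735*√(48974559010/134689) - 10181/2762020899 = -114735*13*√289790290/367 - 10181/2762020899 = -1491555*√289790290/367 - 10181/2762020899 = -10181/2762020899 - 1491555*√289790290/367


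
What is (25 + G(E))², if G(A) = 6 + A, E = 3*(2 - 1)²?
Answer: 1156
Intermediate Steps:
E = 3 (E = 3*1² = 3*1 = 3)
(25 + G(E))² = (25 + (6 + 3))² = (25 + 9)² = 34² = 1156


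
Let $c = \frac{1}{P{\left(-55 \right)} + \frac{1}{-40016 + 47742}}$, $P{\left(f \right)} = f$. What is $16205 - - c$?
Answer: $\frac{6885966719}{424929} \approx 16205.0$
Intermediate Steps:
$c = - \frac{7726}{424929}$ ($c = \frac{1}{-55 + \frac{1}{-40016 + 47742}} = \frac{1}{-55 + \frac{1}{7726}} = \frac{1}{- \frac{424929}{7726}} = - \frac{7726}{424929} \approx -0.018182$)
$16205 - - c = 16205 - \left(-1\right) \left(- \frac{7726}{424929}\right) = 16205 - \frac{7726}{424929} = \frac{6885966719}{424929}$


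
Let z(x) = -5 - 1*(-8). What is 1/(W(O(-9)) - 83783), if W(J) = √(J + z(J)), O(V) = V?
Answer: -83783/7019591095 - I*√6/7019591095 ≈ -1.1936e-5 - 3.4895e-10*I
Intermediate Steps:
z(x) = 3 (z(x) = -5 + 8 = 3)
W(J) = √(3 + J) (W(J) = √(J + 3) = √(3 + J))
1/(W(O(-9)) - 83783) = 1/(√(3 - 9) - 83783) = 1/(√(-6) - 83783) = 1/(I*√6 - 83783) = 1/(-83783 + I*√6)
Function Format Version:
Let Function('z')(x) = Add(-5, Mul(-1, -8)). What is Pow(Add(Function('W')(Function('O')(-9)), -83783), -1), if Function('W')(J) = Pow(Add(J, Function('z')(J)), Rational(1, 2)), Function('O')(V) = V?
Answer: Add(Rational(-83783, 7019591095), Mul(Rational(-1, 7019591095), I, Pow(6, Rational(1, 2)))) ≈ Add(-1.1936e-5, Mul(-3.4895e-10, I))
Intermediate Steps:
Function('z')(x) = 3 (Function('z')(x) = Add(-5, 8) = 3)
Function('W')(J) = Pow(Add(3, J), Rational(1, 2)) (Function('W')(J) = Pow(Add(J, 3), Rational(1, 2)) = Pow(Add(3, J), Rational(1, 2)))
Pow(Add(Function('W')(Function('O')(-9)), -83783), -1) = Pow(Add(Pow(Add(3, -9), Rational(1, 2)), -83783), -1) = Pow(Add(Pow(-6, Rational(1, 2)), -83783), -1) = Pow(Add(Mul(I, Pow(6, Rational(1, 2))), -83783), -1) = Pow(Add(-83783, Mul(I, Pow(6, Rational(1, 2)))), -1)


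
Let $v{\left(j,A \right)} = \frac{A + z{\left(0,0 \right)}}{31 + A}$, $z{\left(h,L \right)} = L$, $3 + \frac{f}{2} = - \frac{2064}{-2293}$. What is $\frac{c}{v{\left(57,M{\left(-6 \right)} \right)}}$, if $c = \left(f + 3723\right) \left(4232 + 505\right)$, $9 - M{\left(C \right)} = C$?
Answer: $\frac{619365298506}{11465} \approx 5.4022 \cdot 10^{7}$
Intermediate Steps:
$f = - \frac{9630}{2293}$ ($f = -6 + 2 \left(- \frac{2064}{-2293}\right) = -6 + 2 \left(\left(-2064\right) \left(- \frac{1}{2293}\right)\right) = -6 + 2 \cdot \frac{2064}{2293} = -6 + \frac{4128}{2293} = - \frac{9630}{2293} \approx -4.1997$)
$M{\left(C \right)} = 9 - C$
$v{\left(j,A \right)} = \frac{A}{31 + A}$ ($v{\left(j,A \right)} = \frac{A + 0}{31 + A} = \frac{A}{31 + A}$)
$c = \frac{40393389033}{2293}$ ($c = \left(- \frac{9630}{2293} + 3723\right) \left(4232 + 505\right) = \frac{8527209}{2293} \cdot 4737 = \frac{40393389033}{2293} \approx 1.7616 \cdot 10^{7}$)
$\frac{c}{v{\left(57,M{\left(-6 \right)} \right)}} = \frac{40393389033}{2293 \frac{9 - -6}{31 + \left(9 - -6\right)}} = \frac{40393389033}{2293 \frac{9 + 6}{31 + \left(9 + 6\right)}} = \frac{40393389033}{2293 \frac{15}{31 + 15}} = \frac{40393389033}{2293 \cdot \frac{15}{46}} = \frac{40393389033}{2293} \cdot \frac{46}{15} = \frac{619365298506}{11465}$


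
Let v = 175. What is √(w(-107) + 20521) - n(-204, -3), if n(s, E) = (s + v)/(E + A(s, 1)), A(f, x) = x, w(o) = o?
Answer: -29/2 + √20414 ≈ 128.38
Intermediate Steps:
n(s, E) = (175 + s)/(1 + E) (n(s, E) = (s + 175)/(E + 1) = (175 + s)/(1 + E))
√(w(-107) + 20521) - n(-204, -3) = √(-107 + 20521) - (175 - 204)/(1 - 3) = √20414 - (-29)/(-2) = √20414 - (-1)*(-29)/2 = √20414 - 1*29/2 = √20414 - 29/2 = -29/2 + √20414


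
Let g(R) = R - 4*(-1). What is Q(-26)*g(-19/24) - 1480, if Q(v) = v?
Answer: -18761/12 ≈ -1563.4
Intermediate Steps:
g(R) = 4 + R (g(R) = R + 4 = 4 + R)
Q(-26)*g(-19/24) - 1480 = -26*(4 - 19/24) - 1480 = -26*77/24 - 1480 = -1001/12 - 1480 = -18761/12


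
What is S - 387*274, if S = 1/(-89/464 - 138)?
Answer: -6799263062/64121 ≈ -1.0604e+5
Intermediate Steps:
S = -464/64121 (S = 1/(-89*1/464 - 138) = 1/(-89/464 - 138) = 1/(-64121/464) = -464/64121 ≈ -0.0072363)
S - 387*274 = -464/64121 - 387*274 = -464/64121 - 106038 = -6799263062/64121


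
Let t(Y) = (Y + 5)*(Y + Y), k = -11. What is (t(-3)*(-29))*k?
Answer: -3828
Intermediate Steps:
t(Y) = 2*Y*(5 + Y) (t(Y) = (5 + Y)*(2*Y) = 2*Y*(5 + Y))
(t(-3)*(-29))*k = ((2*(-3)*(5 - 3))*(-29))*(-11) = ((2*(-3)*2)*(-29))*(-11) = -12*(-29)*(-11) = 348*(-11) = -3828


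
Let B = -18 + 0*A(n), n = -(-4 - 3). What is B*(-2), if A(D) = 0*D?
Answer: 36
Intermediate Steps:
n = 7 (n = -1*(-7) = 7)
A(D) = 0
B = -18 (B = -18 + 0*0 = -18 + 0 = -18)
B*(-2) = -18*(-2) = 36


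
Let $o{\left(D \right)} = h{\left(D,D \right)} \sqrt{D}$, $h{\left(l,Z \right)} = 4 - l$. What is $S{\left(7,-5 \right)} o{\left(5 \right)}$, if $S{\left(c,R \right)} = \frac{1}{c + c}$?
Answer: $- \frac{\sqrt{5}}{14} \approx -0.15972$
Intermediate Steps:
$S{\left(c,R \right)} = \frac{1}{2 c}$
$o{\left(D \right)} = \sqrt{D} \left(4 - D\right)$ ($o{\left(D \right)} = \left(4 - D\right) \sqrt{D} = \sqrt{D} \left(4 - D\right)$)
$S{\left(7,-5 \right)} o{\left(5 \right)} = \frac{1}{2 \cdot 7} \sqrt{5} \left(4 - 5\right) = \frac{1}{2} \cdot \frac{1}{7} \sqrt{5} \left(4 - 5\right) = \frac{\sqrt{5} \left(-1\right)}{14} = \frac{\left(-1\right) \sqrt{5}}{14} = - \frac{\sqrt{5}}{14}$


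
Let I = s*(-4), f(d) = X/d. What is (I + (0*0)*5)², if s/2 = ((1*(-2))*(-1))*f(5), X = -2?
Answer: 1024/25 ≈ 40.960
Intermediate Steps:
f(d) = -2/d
s = -8/5 (s = 2*(((1*(-2))*(-1))*(-2/5)) = 2*((-2*(-1))*(-2*⅕)) = 2*(2*(-⅖)) = 2*(-⅘) = -8/5 ≈ -1.6000)
I = 32/5 (I = -8/5*(-4) = 32/5 ≈ 6.4000)
(I + (0*0)*5)² = (32/5 + (0*0)*5)² = (32/5 + 0*5)² = (32/5 + 0)² = (32/5)² = 1024/25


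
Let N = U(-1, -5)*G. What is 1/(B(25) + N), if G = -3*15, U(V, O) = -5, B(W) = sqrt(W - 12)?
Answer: 225/50612 - sqrt(13)/50612 ≈ 0.0043743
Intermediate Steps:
B(W) = sqrt(-12 + W)
G = -45
N = 225 (N = -5*(-45) = 225)
1/(B(25) + N) = 1/(sqrt(-12 + 25) + 225) = 1/(sqrt(13) + 225) = 1/(225 + sqrt(13))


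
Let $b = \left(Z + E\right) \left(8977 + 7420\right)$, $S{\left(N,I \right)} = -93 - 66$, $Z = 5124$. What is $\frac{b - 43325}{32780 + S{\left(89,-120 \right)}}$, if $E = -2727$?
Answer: $\frac{39260284}{32621} \approx 1203.5$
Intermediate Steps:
$S{\left(N,I \right)} = -159$ ($S{\left(N,I \right)} = -93 - 66 = -159$)
$b = 39303609$ ($b = \left(5124 - 2727\right) \left(8977 + 7420\right) = 2397 \cdot 16397 = 39303609$)
$\frac{b - 43325}{32780 + S{\left(89,-120 \right)}} = \frac{39303609 - 43325}{32780 - 159} = \frac{39260284}{32621}$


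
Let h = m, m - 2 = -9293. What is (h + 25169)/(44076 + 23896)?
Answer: 7939/33986 ≈ 0.23360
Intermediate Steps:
m = -9291 (m = 2 - 9293 = -9291)
h = -9291
(h + 25169)/(44076 + 23896) = (-9291 + 25169)/(44076 + 23896) = 15878/67972 = 15878*(1/67972) = 7939/33986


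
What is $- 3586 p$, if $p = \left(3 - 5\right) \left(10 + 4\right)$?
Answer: $100408$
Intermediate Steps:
$p = -28$ ($p = \left(-2\right) 14 = -28$)
$- 3586 p = \left(-3586\right) \left(-28\right) = 100408$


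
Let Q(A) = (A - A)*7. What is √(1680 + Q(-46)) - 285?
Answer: -285 + 4*√105 ≈ -244.01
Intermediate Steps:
Q(A) = 0 (Q(A) = 0*7 = 0)
√(1680 + Q(-46)) - 285 = √(1680 + 0) - 285 = √1680 - 285 = 4*√105 - 285 = -285 + 4*√105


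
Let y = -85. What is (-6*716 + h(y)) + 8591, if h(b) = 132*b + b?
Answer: -7010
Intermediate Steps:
h(b) = 133*b
(-6*716 + h(y)) + 8591 = (-6*716 + 133*(-85)) + 8591 = (-4296 - 11305) + 8591 = -15601 + 8591 = -7010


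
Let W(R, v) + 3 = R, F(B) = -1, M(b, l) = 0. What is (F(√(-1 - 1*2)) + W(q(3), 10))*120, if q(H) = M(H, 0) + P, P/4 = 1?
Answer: 0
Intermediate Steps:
P = 4 (P = 4*1 = 4)
q(H) = 4 (q(H) = 0 + 4 = 4)
W(R, v) = -3 + R
(F(√(-1 - 1*2)) + W(q(3), 10))*120 = (-1 + (-3 + 4))*120 = (-1 + 1)*120 = 0*120 = 0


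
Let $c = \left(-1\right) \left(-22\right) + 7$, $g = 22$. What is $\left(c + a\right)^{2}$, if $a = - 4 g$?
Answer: $3481$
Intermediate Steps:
$a = -88$ ($a = \left(-4\right) 22 = -88$)
$c = 29$ ($c = 22 + 7 = 29$)
$\left(c + a\right)^{2} = \left(29 - 88\right)^{2} = \left(-59\right)^{2} = 3481$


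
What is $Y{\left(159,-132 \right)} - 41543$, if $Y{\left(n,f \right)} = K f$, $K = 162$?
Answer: $-62927$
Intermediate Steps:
$Y{\left(n,f \right)} = 162 f$
$Y{\left(159,-132 \right)} - 41543 = 162 \left(-132\right) - 41543 = -21384 - 41543 = -62927$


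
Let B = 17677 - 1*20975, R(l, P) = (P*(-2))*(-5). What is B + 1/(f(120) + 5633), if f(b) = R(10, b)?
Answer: -22535233/6833 ≈ -3298.0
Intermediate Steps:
R(l, P) = 10*P (R(l, P) = -2*P*(-5) = 10*P)
f(b) = 10*b
B = -3298 (B = 17677 - 20975 = -3298)
B + 1/(f(120) + 5633) = -3298 + 1/(10*120 + 5633) = -3298 + 1/(1200 + 5633) = -3298 + 1/6833 = -22535233/6833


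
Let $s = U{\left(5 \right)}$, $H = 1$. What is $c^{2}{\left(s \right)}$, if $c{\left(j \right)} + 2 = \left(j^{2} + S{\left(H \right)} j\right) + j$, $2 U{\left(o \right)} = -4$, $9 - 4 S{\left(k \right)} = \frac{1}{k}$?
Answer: $16$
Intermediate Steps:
$S{\left(k \right)} = \frac{9}{4} - \frac{1}{4 k}$
$U{\left(o \right)} = -2$ ($U{\left(o \right)} = \frac{1}{2} \left(-4\right) = -2$)
$s = -2$
$c{\left(j \right)} = -2 + j^{2} + 3 j$ ($c{\left(j \right)} = -2 + \left(\left(j^{2} + \frac{-1 + 9 \cdot 1}{4 \cdot 1} j\right) + j\right) = -2 + \left(\left(j^{2} + \frac{1}{4} \cdot 1 \left(-1 + 9\right) j\right) + j\right) = -2 + \left(\left(j^{2} + \frac{1}{4} \cdot 1 \cdot 8 j\right) + j\right) = -2 + \left(\left(j^{2} + 2 j\right) + j\right) = -2 + \left(j^{2} + 3 j\right) = -2 + j^{2} + 3 j$)
$c^{2}{\left(s \right)} = \left(-2 + \left(-2\right)^{2} + 3 \left(-2\right)\right)^{2} = \left(-2 + 4 - 6\right)^{2} = \left(-4\right)^{2} = 16$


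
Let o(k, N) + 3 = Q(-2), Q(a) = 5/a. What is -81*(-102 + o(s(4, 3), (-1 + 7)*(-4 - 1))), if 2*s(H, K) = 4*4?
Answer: 17415/2 ≈ 8707.5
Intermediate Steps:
s(H, K) = 8 (s(H, K) = (4*4)/2 = (1/2)*16 = 8)
o(k, N) = -11/2 (o(k, N) = -3 + 5/(-2) = -3 + 5*(-1/2) = -3 - 5/2 = -11/2)
-81*(-102 + o(s(4, 3), (-1 + 7)*(-4 - 1))) = -81*(-102 - 11/2) = -81*(-215/2) = 17415/2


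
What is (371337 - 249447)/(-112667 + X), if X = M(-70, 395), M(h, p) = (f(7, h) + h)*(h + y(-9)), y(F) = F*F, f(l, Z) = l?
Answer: -12189/11336 ≈ -1.0752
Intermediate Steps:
y(F) = F²
M(h, p) = (7 + h)*(81 + h) (M(h, p) = (7 + h)*(h + (-9)²) = (7 + h)*(h + 81) = (7 + h)*(81 + h))
X = -693 (X = 567 + (-70)² + 88*(-70) = 567 + 4900 - 6160 = -693)
(371337 - 249447)/(-112667 + X) = (371337 - 249447)/(-112667 - 693) = 121890/(-113360) = 121890*(-1/113360) = -12189/11336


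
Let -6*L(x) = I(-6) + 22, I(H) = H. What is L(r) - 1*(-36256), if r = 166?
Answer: 108760/3 ≈ 36253.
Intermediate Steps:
L(x) = -8/3 (L(x) = -(-6 + 22)/6 = -1/6*16 = -8/3)
L(r) - 1*(-36256) = -8/3 - 1*(-36256) = -8/3 + 36256 = 108760/3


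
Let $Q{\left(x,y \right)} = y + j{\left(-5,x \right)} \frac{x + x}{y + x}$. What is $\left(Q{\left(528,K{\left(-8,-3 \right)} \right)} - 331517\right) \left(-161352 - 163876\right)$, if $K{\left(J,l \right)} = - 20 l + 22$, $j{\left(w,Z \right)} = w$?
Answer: $\frac{6575480193364}{61} \approx 1.0779 \cdot 10^{11}$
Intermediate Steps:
$K{\left(J,l \right)} = 22 - 20 l$
$Q{\left(x,y \right)} = y - \frac{10 x}{x + y}$ ($Q{\left(x,y \right)} = y - 5 \frac{x + x}{y + x} = y - 5 \frac{2 x}{x + y} = y - \frac{10 x}{x + y}$)
$\left(Q{\left(528,K{\left(-8,-3 \right)} \right)} - 331517\right) \left(-161352 - 163876\right) = \left(\frac{\left(22 - -60\right)^{2} - 5280 + 528 \left(22 - -60\right)}{528 + \left(22 - -60\right)} - 331517\right) \left(-161352 - 163876\right) = \left(\frac{\left(22 + 60\right)^{2} - 5280 + 528 \left(22 + 60\right)}{528 + \left(22 + 60\right)} - 331517\right) \left(-325228\right) = \left(\frac{82^{2} - 5280 + 528 \cdot 82}{528 + 82} - 331517\right) \left(-325228\right) = \left(\frac{6724 - 5280 + 43296}{610} - 331517\right) \left(-325228\right) = \left(\frac{1}{610} \cdot 44740 - 331517\right) \left(-325228\right) = \left(\frac{4474}{61} - 331517\right) \left(-325228\right) = \left(- \frac{20218063}{61}\right) \left(-325228\right) = \frac{6575480193364}{61}$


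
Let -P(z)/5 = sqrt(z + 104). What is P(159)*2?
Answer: -10*sqrt(263) ≈ -162.17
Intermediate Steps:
P(z) = -5*sqrt(104 + z) (P(z) = -5*sqrt(z + 104) = -5*sqrt(104 + z))
P(159)*2 = -5*sqrt(104 + 159)*2 = -5*sqrt(263)*2 = -10*sqrt(263)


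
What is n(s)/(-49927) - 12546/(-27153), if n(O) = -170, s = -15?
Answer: 70111128/150629759 ≈ 0.46545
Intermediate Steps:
n(s)/(-49927) - 12546/(-27153) = -170/(-49927) - 12546/(-27153) = -170*(-1/49927) - 12546*(-1/27153) = 170/49927 + 1394/3017 = 70111128/150629759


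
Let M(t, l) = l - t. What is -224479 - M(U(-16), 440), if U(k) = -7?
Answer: -224926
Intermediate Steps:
-224479 - M(U(-16), 440) = -224479 - (440 - 1*(-7)) = -224479 - (440 + 7) = -224479 - 1*447 = -224479 - 447 = -224926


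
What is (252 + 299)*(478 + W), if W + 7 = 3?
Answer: 261174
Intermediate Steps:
W = -4 (W = -7 + 3 = -4)
(252 + 299)*(478 + W) = (252 + 299)*(478 - 4) = 551*474 = 261174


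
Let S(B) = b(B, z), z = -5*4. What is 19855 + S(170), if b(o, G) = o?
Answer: 20025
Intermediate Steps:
z = -20
S(B) = B
19855 + S(170) = 19855 + 170 = 20025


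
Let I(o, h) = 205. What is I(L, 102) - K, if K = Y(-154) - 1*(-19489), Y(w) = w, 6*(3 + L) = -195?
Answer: -19130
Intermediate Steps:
L = -71/2 (L = -3 + (⅙)*(-195) = -3 - 65/2 = -71/2 ≈ -35.500)
K = 19335 (K = -154 - 1*(-19489) = -154 + 19489 = 19335)
I(L, 102) - K = 205 - 1*19335 = 205 - 19335 = -19130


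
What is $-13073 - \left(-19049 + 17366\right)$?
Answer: $-11390$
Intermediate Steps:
$-13073 - \left(-19049 + 17366\right) = -13073 - -1683 = -13073 + 1683 = -11390$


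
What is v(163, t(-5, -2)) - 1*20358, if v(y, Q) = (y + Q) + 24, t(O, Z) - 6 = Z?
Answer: -20167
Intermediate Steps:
t(O, Z) = 6 + Z
v(y, Q) = 24 + Q + y (v(y, Q) = (Q + y) + 24 = 24 + Q + y)
v(163, t(-5, -2)) - 1*20358 = (24 + (6 - 2) + 163) - 1*20358 = (24 + 4 + 163) - 20358 = 191 - 20358 = -20167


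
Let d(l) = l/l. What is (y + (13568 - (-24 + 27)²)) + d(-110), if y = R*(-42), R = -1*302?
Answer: 26244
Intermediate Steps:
R = -302
y = 12684 (y = -302*(-42) = 12684)
d(l) = 1
(y + (13568 - (-24 + 27)²)) + d(-110) = (12684 + (13568 - (-24 + 27)²)) + 1 = (12684 + (13568 - 1*3²)) + 1 = (12684 + (13568 - 1*9)) + 1 = (12684 + (13568 - 9)) + 1 = (12684 + 13559) + 1 = 26243 + 1 = 26244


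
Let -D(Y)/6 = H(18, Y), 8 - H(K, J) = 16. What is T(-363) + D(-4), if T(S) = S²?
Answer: 131817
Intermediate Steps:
H(K, J) = -8 (H(K, J) = 8 - 1*16 = 8 - 16 = -8)
D(Y) = 48 (D(Y) = -6*(-8) = 48)
T(-363) + D(-4) = (-363)² + 48 = 131769 + 48 = 131817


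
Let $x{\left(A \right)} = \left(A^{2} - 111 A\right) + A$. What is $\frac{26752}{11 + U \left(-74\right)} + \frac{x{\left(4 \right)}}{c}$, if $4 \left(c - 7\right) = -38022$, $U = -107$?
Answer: $\frac{514931536}{150627213} \approx 3.4186$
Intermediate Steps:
$x{\left(A \right)} = A^{2} - 110 A$
$c = - \frac{18997}{2}$ ($c = 7 + \frac{1}{4} \left(-38022\right) = 7 - \frac{19011}{2} = - \frac{18997}{2} \approx -9498.5$)
$\frac{26752}{11 + U \left(-74\right)} + \frac{x{\left(4 \right)}}{c} = \frac{26752}{11 - -7918} + \frac{4 \left(-110 + 4\right)}{- \frac{18997}{2}} = \frac{26752}{11 + 7918} + 4 \left(-106\right) \left(- \frac{2}{18997}\right) = \frac{26752}{7929} - - \frac{848}{18997} = 26752 \cdot \frac{1}{7929} + \frac{848}{18997} = \frac{26752}{7929} + \frac{848}{18997} = \frac{514931536}{150627213}$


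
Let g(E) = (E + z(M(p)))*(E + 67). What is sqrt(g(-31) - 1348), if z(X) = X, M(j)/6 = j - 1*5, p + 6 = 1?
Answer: 68*I ≈ 68.0*I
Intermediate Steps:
p = -5 (p = -6 + 1 = -5)
M(j) = -30 + 6*j (M(j) = 6*(j - 1*5) = 6*(j - 5) = 6*(-5 + j) = -30 + 6*j)
g(E) = (-60 + E)*(67 + E) (g(E) = (E + (-30 + 6*(-5)))*(E + 67) = (E + (-30 - 30))*(67 + E) = (E - 60)*(67 + E) = (-60 + E)*(67 + E))
sqrt(g(-31) - 1348) = sqrt((-4020 + (-31)**2 + 7*(-31)) - 1348) = sqrt((-4020 + 961 - 217) - 1348) = sqrt(-3276 - 1348) = sqrt(-4624) = 68*I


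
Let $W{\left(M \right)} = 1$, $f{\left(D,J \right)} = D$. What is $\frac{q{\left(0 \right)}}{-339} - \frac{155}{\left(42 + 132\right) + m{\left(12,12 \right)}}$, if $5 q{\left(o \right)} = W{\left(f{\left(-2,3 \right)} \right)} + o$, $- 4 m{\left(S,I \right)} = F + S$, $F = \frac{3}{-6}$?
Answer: $- \frac{2103169}{2320455} \approx -0.90636$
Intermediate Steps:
$F = - \frac{1}{2}$ ($F = 3 \left(- \frac{1}{6}\right) = - \frac{1}{2} \approx -0.5$)
$m{\left(S,I \right)} = \frac{1}{8} - \frac{S}{4}$ ($m{\left(S,I \right)} = - \frac{- \frac{1}{2} + S}{4} = \frac{1}{8} - \frac{S}{4}$)
$q{\left(o \right)} = \frac{1}{5} + \frac{o}{5}$ ($q{\left(o \right)} = \frac{1 + o}{5} = \frac{1}{5} + \frac{o}{5}$)
$\frac{q{\left(0 \right)}}{-339} - \frac{155}{\left(42 + 132\right) + m{\left(12,12 \right)}} = \frac{\frac{1}{5} + \frac{1}{5} \cdot 0}{-339} - \frac{155}{\left(42 + 132\right) + \left(\frac{1}{8} - 3\right)} = \left(\frac{1}{5} + 0\right) \left(- \frac{1}{339}\right) - \frac{155}{174 + \left(\frac{1}{8} - 3\right)} = \frac{1}{5} \left(- \frac{1}{339}\right) - \frac{155}{174 - \frac{23}{8}} = - \frac{1}{1695} - \frac{155}{\frac{1369}{8}} = - \frac{1}{1695} - \frac{1240}{1369} = - \frac{2103169}{2320455}$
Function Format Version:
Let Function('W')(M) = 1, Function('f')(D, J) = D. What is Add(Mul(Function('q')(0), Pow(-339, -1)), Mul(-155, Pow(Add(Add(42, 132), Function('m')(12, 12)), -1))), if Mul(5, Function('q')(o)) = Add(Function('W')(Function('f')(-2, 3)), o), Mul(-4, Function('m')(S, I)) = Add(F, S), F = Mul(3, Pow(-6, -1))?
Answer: Rational(-2103169, 2320455) ≈ -0.90636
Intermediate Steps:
F = Rational(-1, 2) (F = Mul(3, Rational(-1, 6)) = Rational(-1, 2) ≈ -0.50000)
Function('m')(S, I) = Add(Rational(1, 8), Mul(Rational(-1, 4), S)) (Function('m')(S, I) = Mul(Rational(-1, 4), Add(Rational(-1, 2), S)) = Add(Rational(1, 8), Mul(Rational(-1, 4), S)))
Function('q')(o) = Add(Rational(1, 5), Mul(Rational(1, 5), o)) (Function('q')(o) = Mul(Rational(1, 5), Add(1, o)) = Add(Rational(1, 5), Mul(Rational(1, 5), o)))
Add(Mul(Function('q')(0), Pow(-339, -1)), Mul(-155, Pow(Add(Add(42, 132), Function('m')(12, 12)), -1))) = Add(Mul(Add(Rational(1, 5), Mul(Rational(1, 5), 0)), Pow(-339, -1)), Mul(-155, Pow(Add(Add(42, 132), Add(Rational(1, 8), Mul(Rational(-1, 4), 12))), -1))) = Add(Mul(Add(Rational(1, 5), 0), Rational(-1, 339)), Mul(-155, Pow(Add(174, Add(Rational(1, 8), -3)), -1))) = Add(Mul(Rational(1, 5), Rational(-1, 339)), Mul(-155, Pow(Add(174, Rational(-23, 8)), -1))) = Add(Rational(-1, 1695), Mul(-155, Pow(Rational(1369, 8), -1))) = Add(Rational(-1, 1695), Mul(-155, Rational(8, 1369))) = Add(Rational(-1, 1695), Rational(-1240, 1369)) = Rational(-2103169, 2320455)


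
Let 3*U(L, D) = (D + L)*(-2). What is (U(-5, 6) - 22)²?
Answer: 4624/9 ≈ 513.78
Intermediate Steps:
U(L, D) = -2*D/3 - 2*L/3 (U(L, D) = ((D + L)*(-2))/3 = (-2*D - 2*L)/3 = -2*D/3 - 2*L/3)
(U(-5, 6) - 22)² = ((-⅔*6 - ⅔*(-5)) - 22)² = ((-4 + 10/3) - 22)² = (-⅔ - 22)² = (-68/3)² = 4624/9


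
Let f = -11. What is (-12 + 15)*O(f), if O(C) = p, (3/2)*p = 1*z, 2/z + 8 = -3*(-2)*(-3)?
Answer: -2/13 ≈ -0.15385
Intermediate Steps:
z = -1/13 (z = 2/(-8 - 3*(-2)*(-3)) = 2/(-8 + 6*(-3)) = 2/(-8 - 18) = 2/(-26) = 2*(-1/26) = -1/13 ≈ -0.076923)
p = -2/39 (p = 2*(1*(-1/13))/3 = (2/3)*(-1/13) = -2/39 ≈ -0.051282)
O(C) = -2/39
(-12 + 15)*O(f) = (-12 + 15)*(-2/39) = 3*(-2/39) = -2/13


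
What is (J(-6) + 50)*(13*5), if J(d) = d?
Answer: 2860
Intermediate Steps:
(J(-6) + 50)*(13*5) = (-6 + 50)*(13*5) = 44*65 = 2860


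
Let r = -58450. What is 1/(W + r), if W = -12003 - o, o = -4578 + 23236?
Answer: -1/89111 ≈ -1.1222e-5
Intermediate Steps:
o = 18658
W = -30661 (W = -12003 - 1*18658 = -12003 - 18658 = -30661)
1/(W + r) = 1/(-30661 - 58450) = 1/(-89111) = -1/89111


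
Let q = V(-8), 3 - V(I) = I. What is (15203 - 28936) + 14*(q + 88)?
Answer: -12347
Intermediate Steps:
V(I) = 3 - I
q = 11 (q = 3 - 1*(-8) = 3 + 8 = 11)
(15203 - 28936) + 14*(q + 88) = (15203 - 28936) + 14*(11 + 88) = -13733 + 14*99 = -13733 + 1386 = -12347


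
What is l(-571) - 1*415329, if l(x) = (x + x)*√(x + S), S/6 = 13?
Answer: -415329 - 1142*I*√493 ≈ -4.1533e+5 - 25357.0*I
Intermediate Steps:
S = 78 (S = 6*13 = 78)
l(x) = 2*x*√(78 + x) (l(x) = (x + x)*√(x + 78) = (2*x)*√(78 + x) = 2*x*√(78 + x))
l(-571) - 1*415329 = 2*(-571)*√(78 - 571) - 1*415329 = 2*(-571)*√(-493) - 415329 = 2*(-571)*(I*√493) - 415329 = -1142*I*√493 - 415329 = -415329 - 1142*I*√493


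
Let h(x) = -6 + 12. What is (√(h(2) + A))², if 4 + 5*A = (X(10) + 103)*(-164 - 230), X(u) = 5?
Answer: -42526/5 ≈ -8505.2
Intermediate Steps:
h(x) = 6
A = -42556/5 (A = -⅘ + ((5 + 103)*(-164 - 230))/5 = -⅘ + (108*(-394))/5 = -⅘ + (⅕)*(-42552) = -⅘ - 42552/5 = -42556/5 ≈ -8511.2)
(√(h(2) + A))² = (√(6 - 42556/5))² = (√(-42526/5))² = (I*√212630/5)² = -42526/5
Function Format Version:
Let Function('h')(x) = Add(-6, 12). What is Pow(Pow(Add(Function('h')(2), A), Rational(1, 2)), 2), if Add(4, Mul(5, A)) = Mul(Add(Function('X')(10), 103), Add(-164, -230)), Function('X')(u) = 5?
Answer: Rational(-42526, 5) ≈ -8505.2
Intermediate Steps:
Function('h')(x) = 6
A = Rational(-42556, 5) (A = Add(Rational(-4, 5), Mul(Rational(1, 5), Mul(Add(5, 103), Add(-164, -230)))) = Add(Rational(-4, 5), Mul(Rational(1, 5), Mul(108, -394))) = Add(Rational(-4, 5), Mul(Rational(1, 5), -42552)) = Add(Rational(-4, 5), Rational(-42552, 5)) = Rational(-42556, 5) ≈ -8511.2)
Pow(Pow(Add(Function('h')(2), A), Rational(1, 2)), 2) = Pow(Pow(Add(6, Rational(-42556, 5)), Rational(1, 2)), 2) = Pow(Pow(Rational(-42526, 5), Rational(1, 2)), 2) = Pow(Mul(Rational(1, 5), I, Pow(212630, Rational(1, 2))), 2) = Rational(-42526, 5)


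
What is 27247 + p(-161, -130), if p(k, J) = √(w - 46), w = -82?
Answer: 27247 + 8*I*√2 ≈ 27247.0 + 11.314*I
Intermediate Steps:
p(k, J) = 8*I*√2 (p(k, J) = √(-82 - 46) = √(-128) = 8*I*√2)
27247 + p(-161, -130) = 27247 + 8*I*√2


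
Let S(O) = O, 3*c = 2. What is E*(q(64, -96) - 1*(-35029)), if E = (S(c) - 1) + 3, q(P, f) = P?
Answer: 280744/3 ≈ 93581.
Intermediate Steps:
c = ⅔ (c = (⅓)*2 = ⅔ ≈ 0.66667)
E = 8/3 (E = (⅔ - 1) + 3 = -⅓ + 3 = 8/3 ≈ 2.6667)
E*(q(64, -96) - 1*(-35029)) = 8*(64 - 1*(-35029))/3 = 8*(64 + 35029)/3 = (8/3)*35093 = 280744/3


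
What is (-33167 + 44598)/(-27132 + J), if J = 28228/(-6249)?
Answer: -71432319/169576096 ≈ -0.42124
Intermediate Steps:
J = -28228/6249 (J = 28228*(-1/6249) = -28228/6249 ≈ -4.5172)
(-33167 + 44598)/(-27132 + J) = (-33167 + 44598)/(-27132 - 28228/6249) = 11431/(-169576096/6249) = 11431*(-6249/169576096) = -71432319/169576096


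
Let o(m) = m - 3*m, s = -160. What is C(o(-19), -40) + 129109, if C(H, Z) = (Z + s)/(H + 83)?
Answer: 15621989/121 ≈ 1.2911e+5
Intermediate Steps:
o(m) = -2*m
C(H, Z) = (-160 + Z)/(83 + H) (C(H, Z) = (Z - 160)/(H + 83) = (-160 + Z)/(83 + H))
C(o(-19), -40) + 129109 = (-160 - 40)/(83 - 2*(-19)) + 129109 = -200/(83 + 38) + 129109 = -200/121 + 129109 = 15621989/121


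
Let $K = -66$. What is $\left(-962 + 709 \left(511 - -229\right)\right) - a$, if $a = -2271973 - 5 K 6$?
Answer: $2793691$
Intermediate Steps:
$a = -2269993$ ($a = -2271973 - 5 \left(-66\right) 6 = -2271973 - \left(-330\right) 6 = -2271973 - -1980 = -2271973 + 1980 = -2269993$)
$\left(-962 + 709 \left(511 - -229\right)\right) - a = \left(-962 + 709 \left(511 - -229\right)\right) - -2269993 = \left(-962 + 709 \left(511 + 229\right)\right) + 2269993 = \left(-962 + 709 \cdot 740\right) + 2269993 = \left(-962 + 524660\right) + 2269993 = 523698 + 2269993 = 2793691$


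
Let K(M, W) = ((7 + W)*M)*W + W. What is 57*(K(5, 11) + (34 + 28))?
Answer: 60591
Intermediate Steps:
K(M, W) = W + M*W*(7 + W) (K(M, W) = (M*(7 + W))*W + W = M*W*(7 + W) + W = W + M*W*(7 + W))
57*(K(5, 11) + (34 + 28)) = 57*(11*(1 + 7*5 + 5*11) + (34 + 28)) = 57*(11*(1 + 35 + 55) + 62) = 57*(11*91 + 62) = 57*(1001 + 62) = 57*1063 = 60591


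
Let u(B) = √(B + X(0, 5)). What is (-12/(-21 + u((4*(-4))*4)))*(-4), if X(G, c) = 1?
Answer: -2 - 2*I*√7/7 ≈ -2.0 - 0.75593*I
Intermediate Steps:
u(B) = √(1 + B) (u(B) = √(B + 1) = √(1 + B))
(-12/(-21 + u((4*(-4))*4)))*(-4) = (-12/(-21 + √(1 + (4*(-4))*4)))*(-4) = (-12/(-21 + √(1 - 16*4)))*(-4) = (-12/(-21 + √(1 - 64)))*(-4) = (-12/(-21 + √(-63)))*(-4) = (-12/(-21 + 3*I*√7))*(-4) = -12/(-21 + 3*I*√7)*(-4) = 48/(-21 + 3*I*√7)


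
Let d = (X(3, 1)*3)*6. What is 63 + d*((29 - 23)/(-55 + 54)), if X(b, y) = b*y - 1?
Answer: -153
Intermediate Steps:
X(b, y) = -1 + b*y
d = 36 (d = ((-1 + 3*1)*3)*6 = ((-1 + 3)*3)*6 = (2*3)*6 = 6*6 = 36)
63 + d*((29 - 23)/(-55 + 54)) = 63 + 36*((29 - 23)/(-55 + 54)) = 63 + 36*(6/(-1)) = 63 + 36*(6*(-1)) = 63 + 36*(-6) = 63 - 216 = -153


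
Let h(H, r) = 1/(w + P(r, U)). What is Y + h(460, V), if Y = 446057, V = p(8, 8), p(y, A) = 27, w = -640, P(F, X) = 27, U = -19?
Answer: 273432940/613 ≈ 4.4606e+5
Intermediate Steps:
V = 27
h(H, r) = -1/613 (h(H, r) = 1/(-640 + 27) = 1/(-613) = -1/613)
Y + h(460, V) = 446057 - 1/613 = 273432940/613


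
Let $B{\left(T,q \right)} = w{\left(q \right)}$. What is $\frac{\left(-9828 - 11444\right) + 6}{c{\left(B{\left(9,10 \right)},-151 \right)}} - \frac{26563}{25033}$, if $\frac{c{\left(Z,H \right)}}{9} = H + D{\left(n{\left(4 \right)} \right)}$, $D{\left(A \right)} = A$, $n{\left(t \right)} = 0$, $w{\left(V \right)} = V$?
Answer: $\frac{496252661}{34019847} \approx 14.587$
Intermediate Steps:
$B{\left(T,q \right)} = q$
$c{\left(Z,H \right)} = 9 H$ ($c{\left(Z,H \right)} = 9 \left(H + 0\right) = 9 H$)
$\frac{\left(-9828 - 11444\right) + 6}{c{\left(B{\left(9,10 \right)},-151 \right)}} - \frac{26563}{25033} = \frac{\left(-9828 - 11444\right) + 6}{9 \left(-151\right)} - \frac{26563}{25033} = \frac{-21272 + 6}{-1359} - \frac{26563}{25033} = \left(-21266\right) \left(- \frac{1}{1359}\right) - \frac{26563}{25033} = \frac{21266}{1359} - \frac{26563}{25033} = \frac{496252661}{34019847}$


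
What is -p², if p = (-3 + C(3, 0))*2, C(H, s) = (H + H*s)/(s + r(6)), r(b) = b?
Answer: -25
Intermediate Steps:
C(H, s) = (H + H*s)/(6 + s) (C(H, s) = (H + H*s)/(s + 6) = (H + H*s)/(6 + s))
p = -5 (p = (-3 + 3*(1 + 0)/(6 + 0))*2 = (-3 + 3*1/6)*2 = (-3 + 3*(⅙)*1)*2 = (-3 + ½)*2 = -5/2*2 = -5)
-p² = -1*(-5)² = -1*25 = -25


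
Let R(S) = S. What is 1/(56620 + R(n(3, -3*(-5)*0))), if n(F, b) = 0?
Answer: 1/56620 ≈ 1.7662e-5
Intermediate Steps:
1/(56620 + R(n(3, -3*(-5)*0))) = 1/(56620 + 0) = 1/56620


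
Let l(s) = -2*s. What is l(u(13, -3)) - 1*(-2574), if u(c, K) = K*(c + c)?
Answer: 2730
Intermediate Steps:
u(c, K) = 2*K*c (u(c, K) = K*(2*c) = 2*K*c)
l(u(13, -3)) - 1*(-2574) = -4*(-3)*13 - 1*(-2574) = -2*(-78) + 2574 = 156 + 2574 = 2730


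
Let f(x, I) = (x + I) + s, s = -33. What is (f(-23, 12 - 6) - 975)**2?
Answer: 1050625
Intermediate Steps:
f(x, I) = -33 + I + x (f(x, I) = (x + I) - 33 = (I + x) - 33 = -33 + I + x)
(f(-23, 12 - 6) - 975)**2 = ((-33 + (12 - 6) - 23) - 975)**2 = ((-33 + 6 - 23) - 975)**2 = (-50 - 975)**2 = (-1025)**2 = 1050625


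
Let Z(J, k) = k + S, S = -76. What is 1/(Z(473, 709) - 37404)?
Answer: -1/36771 ≈ -2.7195e-5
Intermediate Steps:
Z(J, k) = -76 + k (Z(J, k) = k - 76 = -76 + k)
1/(Z(473, 709) - 37404) = 1/((-76 + 709) - 37404) = 1/(633 - 37404) = 1/(-36771) = -1/36771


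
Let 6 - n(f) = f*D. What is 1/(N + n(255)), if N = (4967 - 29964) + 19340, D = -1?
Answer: -1/5396 ≈ -0.00018532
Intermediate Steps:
n(f) = 6 + f (n(f) = 6 - f*(-1) = 6 - (-1)*f = 6 + f)
N = -5657 (N = -24997 + 19340 = -5657)
1/(N + n(255)) = 1/(-5657 + (6 + 255)) = 1/(-5657 + 261) = 1/(-5396) = -1/5396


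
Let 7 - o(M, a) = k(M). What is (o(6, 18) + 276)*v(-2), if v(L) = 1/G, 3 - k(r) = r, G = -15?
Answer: -286/15 ≈ -19.067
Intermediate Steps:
k(r) = 3 - r
o(M, a) = 4 + M (o(M, a) = 7 - (3 - M) = 7 + (-3 + M) = 4 + M)
v(L) = -1/15 (v(L) = 1/(-15) = -1/15)
(o(6, 18) + 276)*v(-2) = ((4 + 6) + 276)*(-1/15) = (10 + 276)*(-1/15) = 286*(-1/15) = -286/15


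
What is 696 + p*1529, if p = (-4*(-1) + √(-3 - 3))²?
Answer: 15986 + 12232*I*√6 ≈ 15986.0 + 29962.0*I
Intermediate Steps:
p = (4 + I*√6)² (p = (4 + √(-6))² = (4 + I*√6)² ≈ 10.0 + 19.596*I)
696 + p*1529 = 696 + (4 + I*√6)²*1529 = 696 + 1529*(4 + I*√6)²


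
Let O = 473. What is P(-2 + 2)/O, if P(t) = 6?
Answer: 6/473 ≈ 0.012685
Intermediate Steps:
P(-2 + 2)/O = 6/473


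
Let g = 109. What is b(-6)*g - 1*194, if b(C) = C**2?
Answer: 3730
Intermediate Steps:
b(-6)*g - 1*194 = (-6)**2*109 - 1*194 = 36*109 - 194 = 3924 - 194 = 3730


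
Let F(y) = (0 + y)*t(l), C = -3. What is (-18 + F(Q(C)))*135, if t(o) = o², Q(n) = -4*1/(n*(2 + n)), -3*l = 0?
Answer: -2430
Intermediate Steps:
l = 0 (l = -⅓*0 = 0)
Q(n) = -4/(n*(2 + n))
F(y) = 0 (F(y) = (0 + y)*0² = y*0 = 0)
(-18 + F(Q(C)))*135 = (-18 + 0)*135 = -18*135 = -2430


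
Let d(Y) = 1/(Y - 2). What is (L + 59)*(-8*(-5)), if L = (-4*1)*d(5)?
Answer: 6920/3 ≈ 2306.7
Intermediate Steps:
d(Y) = 1/(-2 + Y)
L = -4/3 (L = (-4*1)/(-2 + 5) = -4/3 ≈ -1.3333)
(L + 59)*(-8*(-5)) = (-4/3 + 59)*(-8*(-5)) = (173/3)*40 = 6920/3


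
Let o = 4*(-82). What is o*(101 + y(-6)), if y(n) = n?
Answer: -31160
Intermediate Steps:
o = -328
o*(101 + y(-6)) = -328*(101 - 6) = -328*95 = -31160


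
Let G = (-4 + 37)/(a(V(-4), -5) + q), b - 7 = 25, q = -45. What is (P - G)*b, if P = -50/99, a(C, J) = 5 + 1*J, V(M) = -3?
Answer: 3616/495 ≈ 7.3051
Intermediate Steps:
b = 32 (b = 7 + 25 = 32)
a(C, J) = 5 + J
P = -50/99 (P = -50*1/99 = -50/99 ≈ -0.50505)
G = -11/15 (G = (-4 + 37)/((5 - 5) - 45) = 33/(0 - 45) = 33/(-45) = 33*(-1/45) = -11/15 ≈ -0.73333)
(P - G)*b = (-50/99 - 1*(-11/15))*32 = (-50/99 + 11/15)*32 = (113/495)*32 = 3616/495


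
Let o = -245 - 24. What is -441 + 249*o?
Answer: -67422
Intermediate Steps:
o = -269
-441 + 249*o = -441 + 249*(-269) = -441 - 66981 = -67422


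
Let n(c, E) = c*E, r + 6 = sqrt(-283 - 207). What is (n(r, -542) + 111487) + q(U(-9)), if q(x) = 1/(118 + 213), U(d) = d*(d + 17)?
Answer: 37978610/331 - 3794*I*sqrt(10) ≈ 1.1474e+5 - 11998.0*I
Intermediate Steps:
U(d) = d*(17 + d)
r = -6 + 7*I*sqrt(10) (r = -6 + sqrt(-283 - 207) = -6 + sqrt(-490) = -6 + 7*I*sqrt(10) ≈ -6.0 + 22.136*I)
q(x) = 1/331
n(c, E) = E*c
(n(r, -542) + 111487) + q(U(-9)) = (-542*(-6 + 7*I*sqrt(10)) + 111487) + 1/331 = ((3252 - 3794*I*sqrt(10)) + 111487) + 1/331 = (114739 - 3794*I*sqrt(10)) + 1/331 = 37978610/331 - 3794*I*sqrt(10)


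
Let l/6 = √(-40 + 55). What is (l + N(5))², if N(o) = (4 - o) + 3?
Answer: 544 + 24*√15 ≈ 636.95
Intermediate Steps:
l = 6*√15 (l = 6*√(-40 + 55) = 6*√15 ≈ 23.238)
N(o) = 7 - o
(l + N(5))² = (6*√15 + (7 - 1*5))² = (6*√15 + (7 - 5))² = (6*√15 + 2)² = (2 + 6*√15)²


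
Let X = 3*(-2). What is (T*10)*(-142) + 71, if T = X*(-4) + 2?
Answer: -36849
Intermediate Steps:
X = -6
T = 26 (T = -6*(-4) + 2 = 24 + 2 = 26)
(T*10)*(-142) + 71 = (26*10)*(-142) + 71 = 260*(-142) + 71 = -36920 + 71 = -36849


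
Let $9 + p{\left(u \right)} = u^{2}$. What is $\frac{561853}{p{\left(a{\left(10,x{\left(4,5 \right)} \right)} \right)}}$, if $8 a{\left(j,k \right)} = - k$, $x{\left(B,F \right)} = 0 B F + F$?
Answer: $- \frac{35958592}{551} \approx -65261.0$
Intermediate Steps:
$x{\left(B,F \right)} = F$ ($x{\left(B,F \right)} = 0 F + F = 0 + F = F$)
$a{\left(j,k \right)} = - \frac{k}{8}$ ($a{\left(j,k \right)} = \frac{\left(-1\right) k}{8} = - \frac{k}{8}$)
$p{\left(u \right)} = -9 + u^{2}$
$\frac{561853}{p{\left(a{\left(10,x{\left(4,5 \right)} \right)} \right)}} = \frac{561853}{-9 + \left(\left(- \frac{1}{8}\right) 5\right)^{2}} = \frac{561853}{-9 + \left(- \frac{5}{8}\right)^{2}} = \frac{561853}{-9 + \frac{25}{64}} = \frac{561853}{- \frac{551}{64}} = 561853 \left(- \frac{64}{551}\right) = - \frac{35958592}{551}$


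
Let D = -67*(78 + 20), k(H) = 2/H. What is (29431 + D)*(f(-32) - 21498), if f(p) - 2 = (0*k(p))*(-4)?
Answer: -491506040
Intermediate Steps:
D = -6566 (D = -67*98 = -6566)
f(p) = 2 (f(p) = 2 + (0*(2/p))*(-4) = 2 + 0*(-4) = 2 + 0 = 2)
(29431 + D)*(f(-32) - 21498) = (29431 - 6566)*(2 - 21498) = 22865*(-21496) = -491506040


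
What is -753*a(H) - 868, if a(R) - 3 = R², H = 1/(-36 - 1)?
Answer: -4281616/1369 ≈ -3127.6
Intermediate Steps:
H = -1/37 (H = 1/(-37) = -1/37 ≈ -0.027027)
a(R) = 3 + R²
-753*a(H) - 868 = -753*(3 + (-1/37)²) - 868 = -753*(3 + 1/1369) - 868 = -753*4108/1369 - 868 = -3093324/1369 - 868 = -4281616/1369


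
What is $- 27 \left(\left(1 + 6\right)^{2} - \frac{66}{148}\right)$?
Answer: $- \frac{97011}{74} \approx -1311.0$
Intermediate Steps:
$- 27 \left(\left(1 + 6\right)^{2} - \frac{66}{148}\right) = - 27 \left(7^{2} - \frac{33}{74}\right) = - 27 \left(49 - \frac{33}{74}\right) = \left(-27\right) \frac{3593}{74} = - \frac{97011}{74}$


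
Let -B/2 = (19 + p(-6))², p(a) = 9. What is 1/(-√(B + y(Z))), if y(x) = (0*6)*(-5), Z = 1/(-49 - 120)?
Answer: I*√2/56 ≈ 0.025254*I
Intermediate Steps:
Z = -1/169 (Z = 1/(-169) = -1/169 ≈ -0.0059172)
y(x) = 0 (y(x) = 0*(-5) = 0)
B = -1568 (B = -2*(19 + 9)² = -2*28² = -2*784 = -1568)
1/(-√(B + y(Z))) = 1/(-√(-1568 + 0)) = 1/(-√(-1568)) = 1/(-28*I*√2) = I*√2/56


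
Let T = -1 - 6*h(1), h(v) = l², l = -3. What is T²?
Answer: 3025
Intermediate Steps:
h(v) = 9 (h(v) = (-3)² = 9)
T = -55 (T = -1 - 6*9 = -1 - 54 = -55)
T² = (-55)² = 3025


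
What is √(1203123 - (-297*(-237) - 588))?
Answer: √1133322 ≈ 1064.6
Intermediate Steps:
√(1203123 - (-297*(-237) - 588)) = √(1203123 - (70389 - 588)) = √(1203123 - 1*69801) = √(1203123 - 69801) = √1133322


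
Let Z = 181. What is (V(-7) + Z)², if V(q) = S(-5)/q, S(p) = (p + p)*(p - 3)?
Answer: 1408969/49 ≈ 28754.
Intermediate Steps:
S(p) = 2*p*(-3 + p) (S(p) = (2*p)*(-3 + p) = 2*p*(-3 + p))
V(q) = 80/q (V(q) = (2*(-5)*(-3 - 5))/q = (2*(-5)*(-8))/q = 80/q)
(V(-7) + Z)² = (80/(-7) + 181)² = (80*(-⅐) + 181)² = (-80/7 + 181)² = (1187/7)² = 1408969/49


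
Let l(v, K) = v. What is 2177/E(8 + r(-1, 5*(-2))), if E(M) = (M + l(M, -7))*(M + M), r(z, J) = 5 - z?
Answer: 311/112 ≈ 2.7768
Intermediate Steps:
E(M) = 4*M**2 (E(M) = (M + M)*(M + M) = (2*M)*(2*M) = 4*M**2)
2177/E(8 + r(-1, 5*(-2))) = 2177/((4*(8 + (5 - 1*(-1)))**2)) = 2177/((4*(8 + (5 + 1))**2)) = 2177/((4*(8 + 6)**2)) = 2177/((4*14**2)) = 2177/((4*196)) = 2177/784 = 2177*(1/784) = 311/112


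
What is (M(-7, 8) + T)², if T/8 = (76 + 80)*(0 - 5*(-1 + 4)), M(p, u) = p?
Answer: 350700529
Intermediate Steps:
T = -18720 (T = 8*((76 + 80)*(0 - 5*(-1 + 4))) = 8*(156*(0 - 5*3)) = 8*(156*(0 - 15)) = 8*(156*(-15)) = 8*(-2340) = -18720)
(M(-7, 8) + T)² = (-7 - 18720)² = (-18727)² = 350700529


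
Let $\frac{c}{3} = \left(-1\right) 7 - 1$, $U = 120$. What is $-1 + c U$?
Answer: $-2881$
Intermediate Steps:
$c = -24$ ($c = 3 \left(\left(-1\right) 7 - 1\right) = 3 \left(-7 - 1\right) = 3 \left(-8\right) = -24$)
$-1 + c U = -1 - 2880 = -2881$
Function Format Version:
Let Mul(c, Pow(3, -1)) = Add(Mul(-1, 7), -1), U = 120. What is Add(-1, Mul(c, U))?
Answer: -2881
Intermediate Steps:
c = -24 (c = Mul(3, Add(Mul(-1, 7), -1)) = Mul(3, Add(-7, -1)) = Mul(3, -8) = -24)
Add(-1, Mul(c, U)) = Add(-1, Mul(-24, 120)) = Add(-1, -2880) = -2881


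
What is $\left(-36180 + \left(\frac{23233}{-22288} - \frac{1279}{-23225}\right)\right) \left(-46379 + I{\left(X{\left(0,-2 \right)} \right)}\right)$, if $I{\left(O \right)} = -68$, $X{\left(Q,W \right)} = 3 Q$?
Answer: $\frac{124270161855371233}{73948400} \approx 1.6805 \cdot 10^{9}$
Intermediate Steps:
$\left(-36180 + \left(\frac{23233}{-22288} - \frac{1279}{-23225}\right)\right) \left(-46379 + I{\left(X{\left(0,-2 \right)} \right)}\right) = \left(-36180 + \left(\frac{23233}{-22288} - \frac{1279}{-23225}\right)\right) \left(-46379 - 68\right) = \left(-36180 + \left(23233 \left(- \frac{1}{22288}\right) - - \frac{1279}{23225}\right)\right) \left(-46447\right) = \left(-36180 + \left(- \frac{3319}{3184} + \frac{1279}{23225}\right)\right) \left(-46447\right) = \left(-36180 - \frac{73011439}{73948400}\right) \left(-46447\right) = \left(- \frac{2675526123439}{73948400}\right) \left(-46447\right) = \frac{124270161855371233}{73948400}$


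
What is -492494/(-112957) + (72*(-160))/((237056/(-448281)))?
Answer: 2279097510709/104598182 ≈ 21789.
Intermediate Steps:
-492494/(-112957) + (72*(-160))/((237056/(-448281))) = -492494*(-1/112957) - 11520/(237056*(-1/448281)) = 492494/112957 - 11520/(-237056/448281) = 492494/112957 - 11520*(-448281/237056) = 492494/112957 + 20172645/926 = 2279097510709/104598182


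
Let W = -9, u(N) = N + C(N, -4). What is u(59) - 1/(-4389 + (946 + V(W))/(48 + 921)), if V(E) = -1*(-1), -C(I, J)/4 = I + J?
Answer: -684570065/4251994 ≈ -161.00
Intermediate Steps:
C(I, J) = -4*I - 4*J (C(I, J) = -4*(I + J) = -4*I - 4*J)
u(N) = 16 - 3*N (u(N) = N + (-4*N - 4*(-4)) = N + (-4*N + 16) = N + (16 - 4*N) = 16 - 3*N)
V(E) = 1
u(59) - 1/(-4389 + (946 + V(W))/(48 + 921)) = (16 - 3*59) - 1/(-4389 + (946 + 1)/(48 + 921)) = (16 - 177) - 1/(-4389 + 947/969) = -161 - 1/(-4389 + 947*(1/969)) = -161 - 1/(-4389 + 947/969) = -161 - 1/(-4251994/969) = -161 - 1*(-969/4251994) = -161 + 969/4251994 = -684570065/4251994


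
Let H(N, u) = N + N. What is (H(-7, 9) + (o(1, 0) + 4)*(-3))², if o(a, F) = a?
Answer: 841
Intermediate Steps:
H(N, u) = 2*N
(H(-7, 9) + (o(1, 0) + 4)*(-3))² = (2*(-7) + (1 + 4)*(-3))² = (-14 + 5*(-3))² = (-14 - 15)² = (-29)² = 841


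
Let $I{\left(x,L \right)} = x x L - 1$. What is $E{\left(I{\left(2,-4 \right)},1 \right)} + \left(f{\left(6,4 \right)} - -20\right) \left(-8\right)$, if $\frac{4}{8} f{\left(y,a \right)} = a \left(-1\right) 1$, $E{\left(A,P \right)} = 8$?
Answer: $-88$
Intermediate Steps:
$I{\left(x,L \right)} = -1 + L x^{2}$ ($I{\left(x,L \right)} = x^{2} L - 1 = L x^{2} - 1 = -1 + L x^{2}$)
$f{\left(y,a \right)} = - 2 a$ ($f{\left(y,a \right)} = 2 a \left(-1\right) 1 = 2 - a 1 = 2 \left(- a\right) = - 2 a$)
$E{\left(I{\left(2,-4 \right)},1 \right)} + \left(f{\left(6,4 \right)} - -20\right) \left(-8\right) = 8 + \left(\left(-2\right) 4 - -20\right) \left(-8\right) = 8 + \left(-8 + 20\right) \left(-8\right) = 8 + 12 \left(-8\right) = 8 - 96 = -88$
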